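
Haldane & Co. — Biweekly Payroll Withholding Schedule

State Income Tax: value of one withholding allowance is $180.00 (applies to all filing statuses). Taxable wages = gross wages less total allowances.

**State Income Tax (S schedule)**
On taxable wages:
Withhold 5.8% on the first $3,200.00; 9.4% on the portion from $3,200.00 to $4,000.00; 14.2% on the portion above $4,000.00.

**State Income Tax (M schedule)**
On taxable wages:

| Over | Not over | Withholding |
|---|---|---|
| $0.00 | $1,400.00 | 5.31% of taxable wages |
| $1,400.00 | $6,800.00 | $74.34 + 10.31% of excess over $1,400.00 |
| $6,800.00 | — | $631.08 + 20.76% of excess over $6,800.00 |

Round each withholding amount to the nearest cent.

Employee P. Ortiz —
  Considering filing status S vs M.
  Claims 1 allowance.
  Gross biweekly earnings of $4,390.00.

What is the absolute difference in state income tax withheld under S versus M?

$73.43

State Income Tax (S): taxable = $4,390.00 − 1×$180.00 = $4,210.00
  $260.80 + 14.2% × ($4,210.00 − $4,000.00) = $260.80 + 14.2% × $210.00 = $290.62
State Income Tax (M): taxable = $4,390.00 − 1×$180.00 = $4,210.00
  $74.34 + 10.31% × ($4,210.00 − $1,400.00) = $74.34 + 10.31% × $2,810.00 = $364.05
Difference: |$290.62 − $364.05| = $73.43 (higher under M)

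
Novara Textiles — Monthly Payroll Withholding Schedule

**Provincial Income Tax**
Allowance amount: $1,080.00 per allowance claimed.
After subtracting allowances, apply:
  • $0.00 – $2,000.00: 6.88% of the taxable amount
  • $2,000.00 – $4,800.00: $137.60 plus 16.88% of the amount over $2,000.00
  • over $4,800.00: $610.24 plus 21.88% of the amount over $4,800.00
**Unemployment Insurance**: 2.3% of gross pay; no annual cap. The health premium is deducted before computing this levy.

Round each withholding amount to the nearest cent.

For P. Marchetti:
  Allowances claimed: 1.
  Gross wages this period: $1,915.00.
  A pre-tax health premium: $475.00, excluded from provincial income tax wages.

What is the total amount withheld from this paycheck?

Provincial Income Tax: taxable = $1,915.00 − $475.00 − 1×$1,080.00 = $360.00
  6.88% × $360.00 = $24.77
Unemployment Insurance: 2.3% × $1,440.00 = $33.12
Total: $24.77 + $33.12 = $57.89

$57.89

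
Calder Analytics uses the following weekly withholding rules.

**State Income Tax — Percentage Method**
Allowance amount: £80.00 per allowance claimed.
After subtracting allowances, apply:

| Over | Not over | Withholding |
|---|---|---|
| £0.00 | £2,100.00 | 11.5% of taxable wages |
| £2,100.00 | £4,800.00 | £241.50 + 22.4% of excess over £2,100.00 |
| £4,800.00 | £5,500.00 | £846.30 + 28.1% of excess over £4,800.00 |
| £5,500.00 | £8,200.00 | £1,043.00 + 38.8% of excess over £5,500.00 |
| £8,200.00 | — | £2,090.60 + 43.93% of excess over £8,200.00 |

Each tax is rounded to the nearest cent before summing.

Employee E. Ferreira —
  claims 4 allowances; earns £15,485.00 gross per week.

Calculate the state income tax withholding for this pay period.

£5,150.32

State Income Tax: taxable = £15,485.00 − 4×£80.00 = £15,165.00
  £2,090.60 + 43.93% × (£15,165.00 − £8,200.00) = £2,090.60 + 43.93% × £6,965.00 = £5,150.32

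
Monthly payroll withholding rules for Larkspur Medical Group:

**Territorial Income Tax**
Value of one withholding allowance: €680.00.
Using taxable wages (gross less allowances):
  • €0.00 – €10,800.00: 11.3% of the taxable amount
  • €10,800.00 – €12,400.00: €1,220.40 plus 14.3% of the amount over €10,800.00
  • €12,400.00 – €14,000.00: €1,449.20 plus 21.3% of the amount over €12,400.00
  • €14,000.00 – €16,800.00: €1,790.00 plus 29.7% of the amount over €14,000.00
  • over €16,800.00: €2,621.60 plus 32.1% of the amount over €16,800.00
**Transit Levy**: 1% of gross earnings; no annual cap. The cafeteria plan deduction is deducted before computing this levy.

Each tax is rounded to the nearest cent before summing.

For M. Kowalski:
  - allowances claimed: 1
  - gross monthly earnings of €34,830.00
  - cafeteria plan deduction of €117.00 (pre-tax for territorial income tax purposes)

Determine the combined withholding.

€8,500.52

Territorial Income Tax: taxable = €34,830.00 − €117.00 − 1×€680.00 = €34,033.00
  €2,621.60 + 32.1% × (€34,033.00 − €16,800.00) = €2,621.60 + 32.1% × €17,233.00 = €8,153.39
Transit Levy: 1% × €34,713.00 = €347.13
Total: €8,153.39 + €347.13 = €8,500.52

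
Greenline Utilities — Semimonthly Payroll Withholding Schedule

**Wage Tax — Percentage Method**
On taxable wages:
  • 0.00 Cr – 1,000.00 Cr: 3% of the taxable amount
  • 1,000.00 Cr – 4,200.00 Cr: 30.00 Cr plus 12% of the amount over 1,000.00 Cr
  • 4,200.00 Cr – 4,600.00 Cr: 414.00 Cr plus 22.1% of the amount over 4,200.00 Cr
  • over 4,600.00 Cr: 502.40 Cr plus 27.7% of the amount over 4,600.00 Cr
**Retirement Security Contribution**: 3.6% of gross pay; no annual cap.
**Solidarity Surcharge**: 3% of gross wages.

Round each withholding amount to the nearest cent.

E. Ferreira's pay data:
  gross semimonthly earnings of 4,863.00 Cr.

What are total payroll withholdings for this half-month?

Wage Tax: taxable = 4,863.00 Cr
  502.40 Cr + 27.7% × (4,863.00 Cr − 4,600.00 Cr) = 502.40 Cr + 27.7% × 263.00 Cr = 575.25 Cr
Retirement Security Contribution: 3.6% × 4,863.00 Cr = 175.07 Cr
Solidarity Surcharge: 3% × 4,863.00 Cr = 145.89 Cr
Total: 575.25 Cr + 175.07 Cr + 145.89 Cr = 896.21 Cr

896.21 Cr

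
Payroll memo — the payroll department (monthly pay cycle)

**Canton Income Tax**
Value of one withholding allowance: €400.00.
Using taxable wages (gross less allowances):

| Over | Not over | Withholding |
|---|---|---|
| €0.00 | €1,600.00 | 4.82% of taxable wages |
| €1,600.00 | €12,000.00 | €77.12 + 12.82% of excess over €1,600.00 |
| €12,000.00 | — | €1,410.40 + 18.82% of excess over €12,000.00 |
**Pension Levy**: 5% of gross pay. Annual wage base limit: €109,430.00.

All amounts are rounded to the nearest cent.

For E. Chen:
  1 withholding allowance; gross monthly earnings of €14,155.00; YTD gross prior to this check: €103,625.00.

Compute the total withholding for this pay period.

Canton Income Tax: taxable = €14,155.00 − 1×€400.00 = €13,755.00
  €1,410.40 + 18.82% × (€13,755.00 − €12,000.00) = €1,410.40 + 18.82% × €1,755.00 = €1,740.69
Pension Levy: cap €109,430.00 − YTD €103,625.00 = €5,805.00 subject; 5% × €5,805.00 = €290.25
Total: €1,740.69 + €290.25 = €2,030.94

€2,030.94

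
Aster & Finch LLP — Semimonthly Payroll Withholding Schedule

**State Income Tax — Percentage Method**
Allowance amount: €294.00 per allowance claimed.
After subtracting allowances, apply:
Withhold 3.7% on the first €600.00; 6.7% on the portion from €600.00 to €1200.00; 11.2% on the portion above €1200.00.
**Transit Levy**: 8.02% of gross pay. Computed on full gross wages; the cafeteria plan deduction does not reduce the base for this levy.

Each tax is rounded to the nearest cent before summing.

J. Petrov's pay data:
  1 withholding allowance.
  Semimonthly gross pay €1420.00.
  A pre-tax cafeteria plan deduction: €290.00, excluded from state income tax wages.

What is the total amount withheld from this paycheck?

State Income Tax: taxable = €1420.00 − €290.00 − 1×€294.00 = €836.00
  €22.20 + 6.7% × (€836.00 − €600.00) = €22.20 + 6.7% × €236.00 = €38.01
Transit Levy: 8.02% × €1420.00 = €113.88
Total: €38.01 + €113.88 = €151.89

€151.89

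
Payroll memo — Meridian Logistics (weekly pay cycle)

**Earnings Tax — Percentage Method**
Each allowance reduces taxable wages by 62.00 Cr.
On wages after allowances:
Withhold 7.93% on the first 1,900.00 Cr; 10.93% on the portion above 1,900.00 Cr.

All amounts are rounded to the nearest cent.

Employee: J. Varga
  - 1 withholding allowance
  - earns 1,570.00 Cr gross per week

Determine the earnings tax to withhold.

Earnings Tax: taxable = 1,570.00 Cr − 1×62.00 Cr = 1,508.00 Cr
  7.93% × 1,508.00 Cr = 119.58 Cr

119.58 Cr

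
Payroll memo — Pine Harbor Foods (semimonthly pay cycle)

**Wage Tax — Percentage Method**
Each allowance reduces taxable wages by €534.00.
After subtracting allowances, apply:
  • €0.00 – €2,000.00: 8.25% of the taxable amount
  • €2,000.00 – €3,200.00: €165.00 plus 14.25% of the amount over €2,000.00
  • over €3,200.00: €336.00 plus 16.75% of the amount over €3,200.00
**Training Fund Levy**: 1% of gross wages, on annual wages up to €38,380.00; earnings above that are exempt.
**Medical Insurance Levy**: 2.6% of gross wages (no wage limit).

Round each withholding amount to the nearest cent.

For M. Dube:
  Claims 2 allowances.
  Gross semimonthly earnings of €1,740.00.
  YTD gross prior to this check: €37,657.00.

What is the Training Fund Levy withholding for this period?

€7.23

Training Fund Levy: cap €38,380.00 − YTD €37,657.00 = €723.00 subject; 1% × €723.00 = €7.23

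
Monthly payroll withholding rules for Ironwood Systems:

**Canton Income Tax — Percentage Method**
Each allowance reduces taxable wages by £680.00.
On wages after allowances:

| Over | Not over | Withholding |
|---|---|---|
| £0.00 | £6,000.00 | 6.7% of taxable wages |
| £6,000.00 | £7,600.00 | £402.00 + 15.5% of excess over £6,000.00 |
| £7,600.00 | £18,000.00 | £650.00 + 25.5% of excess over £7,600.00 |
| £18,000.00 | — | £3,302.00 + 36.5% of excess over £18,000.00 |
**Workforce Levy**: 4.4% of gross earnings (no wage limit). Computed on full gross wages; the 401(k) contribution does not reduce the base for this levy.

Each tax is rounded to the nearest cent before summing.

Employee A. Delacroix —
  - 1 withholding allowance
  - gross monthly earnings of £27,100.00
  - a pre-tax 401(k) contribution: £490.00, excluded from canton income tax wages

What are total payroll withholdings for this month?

£7,388.85

Canton Income Tax: taxable = £27,100.00 − £490.00 − 1×£680.00 = £25,930.00
  £3,302.00 + 36.5% × (£25,930.00 − £18,000.00) = £3,302.00 + 36.5% × £7,930.00 = £6,196.45
Workforce Levy: 4.4% × £27,100.00 = £1,192.40
Total: £6,196.45 + £1,192.40 = £7,388.85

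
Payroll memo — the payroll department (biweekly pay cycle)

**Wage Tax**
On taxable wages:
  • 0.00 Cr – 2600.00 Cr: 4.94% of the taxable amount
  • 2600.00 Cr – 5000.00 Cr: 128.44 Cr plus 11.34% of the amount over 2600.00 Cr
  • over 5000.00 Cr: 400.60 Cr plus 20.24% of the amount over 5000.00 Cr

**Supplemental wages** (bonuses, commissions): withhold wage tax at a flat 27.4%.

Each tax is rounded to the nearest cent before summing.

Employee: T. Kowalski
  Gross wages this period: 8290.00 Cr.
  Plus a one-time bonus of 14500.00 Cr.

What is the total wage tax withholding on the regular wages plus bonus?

Wage Tax: taxable = 8290.00 Cr
  400.60 Cr + 20.24% × (8290.00 Cr − 5000.00 Cr) = 400.60 Cr + 20.24% × 3290.00 Cr = 1066.50 Cr
Supplemental (27.4% flat on bonus): 27.4% × 14500.00 Cr = 3973.00 Cr
Total wage tax: 1066.50 Cr + 3973.00 Cr = 5039.50 Cr

5039.50 Cr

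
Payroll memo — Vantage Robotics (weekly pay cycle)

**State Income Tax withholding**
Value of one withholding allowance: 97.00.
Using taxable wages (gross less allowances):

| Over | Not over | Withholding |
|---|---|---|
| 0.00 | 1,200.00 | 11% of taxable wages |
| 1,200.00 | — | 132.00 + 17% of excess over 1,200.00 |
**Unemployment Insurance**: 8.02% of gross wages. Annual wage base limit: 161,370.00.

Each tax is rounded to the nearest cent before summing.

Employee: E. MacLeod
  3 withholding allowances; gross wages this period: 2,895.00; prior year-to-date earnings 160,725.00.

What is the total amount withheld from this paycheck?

422.41

State Income Tax: taxable = 2,895.00 − 3×97.00 = 2,604.00
  132.00 + 17% × (2,604.00 − 1,200.00) = 132.00 + 17% × 1,404.00 = 370.68
Unemployment Insurance: cap 161,370.00 − YTD 160,725.00 = 645.00 subject; 8.02% × 645.00 = 51.73
Total: 370.68 + 51.73 = 422.41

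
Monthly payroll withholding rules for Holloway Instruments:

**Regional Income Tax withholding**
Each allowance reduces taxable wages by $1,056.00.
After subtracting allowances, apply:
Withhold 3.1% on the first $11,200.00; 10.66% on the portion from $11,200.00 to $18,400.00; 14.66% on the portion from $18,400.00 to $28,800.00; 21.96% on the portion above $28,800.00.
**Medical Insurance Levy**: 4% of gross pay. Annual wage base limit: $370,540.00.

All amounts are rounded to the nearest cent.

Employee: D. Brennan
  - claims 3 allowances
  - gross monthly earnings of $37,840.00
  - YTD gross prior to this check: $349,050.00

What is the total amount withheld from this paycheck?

$4,788.45

Regional Income Tax: taxable = $37,840.00 − 3×$1,056.00 = $34,672.00
  $2,639.36 + 21.96% × ($34,672.00 − $28,800.00) = $2,639.36 + 21.96% × $5,872.00 = $3,928.85
Medical Insurance Levy: cap $370,540.00 − YTD $349,050.00 = $21,490.00 subject; 4% × $21,490.00 = $859.60
Total: $3,928.85 + $859.60 = $4,788.45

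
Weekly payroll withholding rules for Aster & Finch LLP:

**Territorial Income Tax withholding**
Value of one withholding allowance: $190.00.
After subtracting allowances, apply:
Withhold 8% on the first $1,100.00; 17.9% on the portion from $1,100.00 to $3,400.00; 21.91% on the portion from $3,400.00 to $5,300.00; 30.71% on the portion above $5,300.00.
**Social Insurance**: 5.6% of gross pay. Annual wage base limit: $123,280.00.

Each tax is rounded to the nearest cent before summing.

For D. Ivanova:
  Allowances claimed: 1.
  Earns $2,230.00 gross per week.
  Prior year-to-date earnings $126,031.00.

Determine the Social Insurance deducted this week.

Social Insurance: YTD $126,031.00 ≥ cap $123,280.00 → $0.00

$0.00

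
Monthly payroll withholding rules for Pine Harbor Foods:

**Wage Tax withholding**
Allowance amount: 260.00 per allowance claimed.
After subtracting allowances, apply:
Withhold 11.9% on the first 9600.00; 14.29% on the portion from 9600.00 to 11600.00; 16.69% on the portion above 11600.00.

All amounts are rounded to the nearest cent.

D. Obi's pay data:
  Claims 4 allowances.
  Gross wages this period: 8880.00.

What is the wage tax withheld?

Wage Tax: taxable = 8880.00 − 4×260.00 = 7840.00
  11.9% × 7840.00 = 932.96

932.96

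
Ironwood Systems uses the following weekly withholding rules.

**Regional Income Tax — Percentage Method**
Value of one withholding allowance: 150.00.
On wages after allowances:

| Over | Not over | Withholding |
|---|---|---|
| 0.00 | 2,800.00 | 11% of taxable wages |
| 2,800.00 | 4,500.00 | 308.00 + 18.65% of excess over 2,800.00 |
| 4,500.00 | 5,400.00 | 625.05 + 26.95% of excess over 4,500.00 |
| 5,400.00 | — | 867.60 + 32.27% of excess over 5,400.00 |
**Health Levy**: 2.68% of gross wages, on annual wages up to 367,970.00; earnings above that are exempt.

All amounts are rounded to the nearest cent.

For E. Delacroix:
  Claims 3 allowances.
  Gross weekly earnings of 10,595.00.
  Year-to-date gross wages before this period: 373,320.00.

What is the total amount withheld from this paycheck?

2,398.81

Regional Income Tax: taxable = 10,595.00 − 3×150.00 = 10,145.00
  867.60 + 32.27% × (10,145.00 − 5,400.00) = 867.60 + 32.27% × 4,745.00 = 2,398.81
Health Levy: YTD 373,320.00 ≥ cap 367,970.00 → 0.00
Total: 2,398.81 + 0.00 = 2,398.81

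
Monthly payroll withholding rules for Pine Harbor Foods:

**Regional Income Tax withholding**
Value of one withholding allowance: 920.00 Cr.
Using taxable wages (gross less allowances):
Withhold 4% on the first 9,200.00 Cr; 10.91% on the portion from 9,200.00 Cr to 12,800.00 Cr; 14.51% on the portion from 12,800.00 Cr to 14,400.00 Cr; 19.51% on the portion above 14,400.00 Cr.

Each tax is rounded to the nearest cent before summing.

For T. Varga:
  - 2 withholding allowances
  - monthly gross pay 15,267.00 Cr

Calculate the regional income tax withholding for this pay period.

Regional Income Tax: taxable = 15,267.00 Cr − 2×920.00 Cr = 13,427.00 Cr
  760.76 Cr + 14.51% × (13,427.00 Cr − 12,800.00 Cr) = 760.76 Cr + 14.51% × 627.00 Cr = 851.74 Cr

851.74 Cr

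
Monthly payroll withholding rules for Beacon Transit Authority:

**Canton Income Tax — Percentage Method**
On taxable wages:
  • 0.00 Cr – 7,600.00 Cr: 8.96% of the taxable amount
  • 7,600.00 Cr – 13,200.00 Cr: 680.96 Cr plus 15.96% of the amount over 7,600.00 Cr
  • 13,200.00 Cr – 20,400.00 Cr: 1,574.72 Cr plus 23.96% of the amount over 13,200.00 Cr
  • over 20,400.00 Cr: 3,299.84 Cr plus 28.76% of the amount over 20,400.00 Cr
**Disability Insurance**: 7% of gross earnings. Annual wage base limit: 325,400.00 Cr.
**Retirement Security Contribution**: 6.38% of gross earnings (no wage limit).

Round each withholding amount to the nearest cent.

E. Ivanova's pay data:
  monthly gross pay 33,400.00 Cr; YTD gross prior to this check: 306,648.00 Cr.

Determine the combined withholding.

10,482.20 Cr

Canton Income Tax: taxable = 33,400.00 Cr
  3,299.84 Cr + 28.76% × (33,400.00 Cr − 20,400.00 Cr) = 3,299.84 Cr + 28.76% × 13,000.00 Cr = 7,038.64 Cr
Disability Insurance: cap 325,400.00 Cr − YTD 306,648.00 Cr = 18,752.00 Cr subject; 7% × 18,752.00 Cr = 1,312.64 Cr
Retirement Security Contribution: 6.38% × 33,400.00 Cr = 2,130.92 Cr
Total: 7,038.64 Cr + 1,312.64 Cr + 2,130.92 Cr = 10,482.20 Cr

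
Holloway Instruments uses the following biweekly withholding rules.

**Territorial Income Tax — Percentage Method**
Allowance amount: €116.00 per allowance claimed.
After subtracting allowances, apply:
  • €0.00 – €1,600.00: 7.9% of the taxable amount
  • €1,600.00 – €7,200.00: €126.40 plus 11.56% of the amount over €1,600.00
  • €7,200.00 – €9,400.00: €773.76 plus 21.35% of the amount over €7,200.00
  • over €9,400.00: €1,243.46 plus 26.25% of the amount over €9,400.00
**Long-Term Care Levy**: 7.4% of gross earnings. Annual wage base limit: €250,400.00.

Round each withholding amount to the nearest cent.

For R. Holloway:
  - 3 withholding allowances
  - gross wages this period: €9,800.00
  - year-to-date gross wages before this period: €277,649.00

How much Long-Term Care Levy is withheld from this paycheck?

€0.00

Long-Term Care Levy: YTD €277,649.00 ≥ cap €250,400.00 → €0.00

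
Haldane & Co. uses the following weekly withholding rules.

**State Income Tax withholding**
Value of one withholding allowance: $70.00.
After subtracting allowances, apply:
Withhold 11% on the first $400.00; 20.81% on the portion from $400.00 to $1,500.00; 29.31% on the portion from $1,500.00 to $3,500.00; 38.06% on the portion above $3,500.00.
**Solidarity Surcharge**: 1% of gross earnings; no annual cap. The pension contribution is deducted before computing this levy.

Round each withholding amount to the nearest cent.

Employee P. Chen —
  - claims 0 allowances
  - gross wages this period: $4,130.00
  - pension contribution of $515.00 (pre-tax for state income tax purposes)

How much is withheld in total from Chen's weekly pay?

$939.03

State Income Tax: taxable = $4,130.00 − $515.00 = $3,615.00
  $859.11 + 38.06% × ($3,615.00 − $3,500.00) = $859.11 + 38.06% × $115.00 = $902.88
Solidarity Surcharge: 1% × $3,615.00 = $36.15
Total: $902.88 + $36.15 = $939.03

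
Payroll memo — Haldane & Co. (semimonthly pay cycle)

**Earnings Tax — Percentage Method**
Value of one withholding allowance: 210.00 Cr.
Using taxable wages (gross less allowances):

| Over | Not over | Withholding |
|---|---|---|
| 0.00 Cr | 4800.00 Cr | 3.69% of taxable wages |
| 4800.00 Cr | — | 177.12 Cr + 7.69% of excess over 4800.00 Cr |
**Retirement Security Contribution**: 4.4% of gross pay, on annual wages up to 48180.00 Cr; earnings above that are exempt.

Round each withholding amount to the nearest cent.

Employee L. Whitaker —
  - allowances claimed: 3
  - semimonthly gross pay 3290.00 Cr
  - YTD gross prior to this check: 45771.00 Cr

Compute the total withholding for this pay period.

Earnings Tax: taxable = 3290.00 Cr − 3×210.00 Cr = 2660.00 Cr
  3.69% × 2660.00 Cr = 98.15 Cr
Retirement Security Contribution: cap 48180.00 Cr − YTD 45771.00 Cr = 2409.00 Cr subject; 4.4% × 2409.00 Cr = 106.00 Cr
Total: 98.15 Cr + 106.00 Cr = 204.15 Cr

204.15 Cr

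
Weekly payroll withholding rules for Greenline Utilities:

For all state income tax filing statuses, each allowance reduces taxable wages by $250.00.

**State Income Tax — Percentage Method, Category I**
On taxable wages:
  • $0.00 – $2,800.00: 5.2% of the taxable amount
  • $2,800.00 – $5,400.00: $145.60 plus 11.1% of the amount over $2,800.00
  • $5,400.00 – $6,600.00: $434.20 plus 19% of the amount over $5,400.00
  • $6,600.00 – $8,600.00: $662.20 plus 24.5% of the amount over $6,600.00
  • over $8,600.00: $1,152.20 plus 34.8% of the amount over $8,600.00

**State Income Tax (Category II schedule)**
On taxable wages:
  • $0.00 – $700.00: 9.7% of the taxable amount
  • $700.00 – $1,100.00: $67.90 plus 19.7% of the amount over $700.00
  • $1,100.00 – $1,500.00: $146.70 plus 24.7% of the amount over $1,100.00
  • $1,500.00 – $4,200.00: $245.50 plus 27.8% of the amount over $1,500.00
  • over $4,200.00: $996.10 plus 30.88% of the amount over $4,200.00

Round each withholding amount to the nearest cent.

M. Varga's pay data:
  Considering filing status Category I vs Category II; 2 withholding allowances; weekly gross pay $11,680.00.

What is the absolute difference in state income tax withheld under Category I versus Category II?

$1,101.48

State Income Tax (Category I): taxable = $11,680.00 − 2×$250.00 = $11,180.00
  $1,152.20 + 34.8% × ($11,180.00 − $8,600.00) = $1,152.20 + 34.8% × $2,580.00 = $2,050.04
State Income Tax (Category II): taxable = $11,680.00 − 2×$250.00 = $11,180.00
  $996.10 + 30.88% × ($11,180.00 − $4,200.00) = $996.10 + 30.88% × $6,980.00 = $3,151.52
Difference: |$2,050.04 − $3,151.52| = $1,101.48 (higher under Category II)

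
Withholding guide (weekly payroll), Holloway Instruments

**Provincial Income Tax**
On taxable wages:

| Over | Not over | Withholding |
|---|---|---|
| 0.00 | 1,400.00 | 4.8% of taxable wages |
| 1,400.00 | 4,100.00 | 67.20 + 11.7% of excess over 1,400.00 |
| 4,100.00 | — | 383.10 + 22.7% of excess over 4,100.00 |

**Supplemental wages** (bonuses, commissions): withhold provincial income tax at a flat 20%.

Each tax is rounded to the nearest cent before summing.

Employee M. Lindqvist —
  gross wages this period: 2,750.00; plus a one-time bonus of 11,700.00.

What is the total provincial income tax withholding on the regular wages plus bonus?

2,565.15

Provincial Income Tax: taxable = 2,750.00
  67.20 + 11.7% × (2,750.00 − 1,400.00) = 67.20 + 11.7% × 1,350.00 = 225.15
Supplemental (20% flat on bonus): 20% × 11,700.00 = 2,340.00
Total provincial income tax: 225.15 + 2,340.00 = 2,565.15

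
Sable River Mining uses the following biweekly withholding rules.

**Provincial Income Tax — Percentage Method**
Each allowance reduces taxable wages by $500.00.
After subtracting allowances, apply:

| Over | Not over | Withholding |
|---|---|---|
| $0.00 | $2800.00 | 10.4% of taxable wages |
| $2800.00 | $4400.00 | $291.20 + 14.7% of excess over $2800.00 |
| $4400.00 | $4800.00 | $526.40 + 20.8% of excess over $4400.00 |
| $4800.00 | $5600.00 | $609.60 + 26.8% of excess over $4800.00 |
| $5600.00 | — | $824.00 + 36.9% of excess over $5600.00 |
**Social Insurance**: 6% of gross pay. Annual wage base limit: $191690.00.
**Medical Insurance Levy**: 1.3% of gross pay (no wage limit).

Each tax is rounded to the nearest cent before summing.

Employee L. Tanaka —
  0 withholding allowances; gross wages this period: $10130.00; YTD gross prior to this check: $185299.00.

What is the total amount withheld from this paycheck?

$3010.72

Provincial Income Tax: taxable = $10130.00
  $824.00 + 36.9% × ($10130.00 − $5600.00) = $824.00 + 36.9% × $4530.00 = $2495.57
Social Insurance: cap $191690.00 − YTD $185299.00 = $6391.00 subject; 6% × $6391.00 = $383.46
Medical Insurance Levy: 1.3% × $10130.00 = $131.69
Total: $2495.57 + $383.46 + $131.69 = $3010.72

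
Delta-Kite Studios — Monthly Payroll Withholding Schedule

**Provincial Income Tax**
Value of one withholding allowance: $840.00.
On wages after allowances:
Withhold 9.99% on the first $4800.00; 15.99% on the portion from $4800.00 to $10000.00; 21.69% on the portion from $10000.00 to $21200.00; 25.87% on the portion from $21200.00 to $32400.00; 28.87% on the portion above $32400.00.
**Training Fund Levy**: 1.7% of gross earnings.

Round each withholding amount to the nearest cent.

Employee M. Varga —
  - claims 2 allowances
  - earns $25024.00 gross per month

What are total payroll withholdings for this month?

Provincial Income Tax: taxable = $25024.00 − 2×$840.00 = $23344.00
  $3740.28 + 25.87% × ($23344.00 − $21200.00) = $3740.28 + 25.87% × $2144.00 = $4294.93
Training Fund Levy: 1.7% × $25024.00 = $425.41
Total: $4294.93 + $425.41 = $4720.34

$4720.34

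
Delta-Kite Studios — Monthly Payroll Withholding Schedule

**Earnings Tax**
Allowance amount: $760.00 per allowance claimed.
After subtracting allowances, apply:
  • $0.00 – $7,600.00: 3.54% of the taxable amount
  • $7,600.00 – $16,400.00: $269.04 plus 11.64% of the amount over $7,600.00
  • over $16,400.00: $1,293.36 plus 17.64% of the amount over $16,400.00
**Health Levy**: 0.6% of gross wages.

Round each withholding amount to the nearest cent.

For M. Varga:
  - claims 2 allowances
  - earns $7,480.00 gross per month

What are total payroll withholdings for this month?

Earnings Tax: taxable = $7,480.00 − 2×$760.00 = $5,960.00
  3.54% × $5,960.00 = $210.98
Health Levy: 0.6% × $7,480.00 = $44.88
Total: $210.98 + $44.88 = $255.86

$255.86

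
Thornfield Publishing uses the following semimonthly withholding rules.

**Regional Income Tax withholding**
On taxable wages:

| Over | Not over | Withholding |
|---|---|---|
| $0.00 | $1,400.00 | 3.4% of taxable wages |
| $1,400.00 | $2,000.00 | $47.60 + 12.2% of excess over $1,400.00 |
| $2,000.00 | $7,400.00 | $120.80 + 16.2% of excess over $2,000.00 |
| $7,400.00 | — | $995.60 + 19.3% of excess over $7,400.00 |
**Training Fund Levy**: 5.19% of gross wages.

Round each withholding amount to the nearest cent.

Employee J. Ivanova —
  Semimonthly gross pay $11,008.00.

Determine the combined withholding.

$2,263.26

Regional Income Tax: taxable = $11,008.00
  $995.60 + 19.3% × ($11,008.00 − $7,400.00) = $995.60 + 19.3% × $3,608.00 = $1,691.94
Training Fund Levy: 5.19% × $11,008.00 = $571.32
Total: $1,691.94 + $571.32 = $2,263.26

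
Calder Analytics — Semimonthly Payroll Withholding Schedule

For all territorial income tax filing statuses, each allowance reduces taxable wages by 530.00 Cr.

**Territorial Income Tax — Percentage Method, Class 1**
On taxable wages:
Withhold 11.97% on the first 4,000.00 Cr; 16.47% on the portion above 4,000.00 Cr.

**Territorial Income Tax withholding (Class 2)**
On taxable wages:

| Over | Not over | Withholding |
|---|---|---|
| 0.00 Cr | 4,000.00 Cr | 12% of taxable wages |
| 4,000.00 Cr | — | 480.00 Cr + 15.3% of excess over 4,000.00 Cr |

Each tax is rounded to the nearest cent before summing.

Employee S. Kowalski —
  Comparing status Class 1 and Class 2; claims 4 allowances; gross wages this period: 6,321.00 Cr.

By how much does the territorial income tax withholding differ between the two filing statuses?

Territorial Income Tax (Class 1): taxable = 6,321.00 Cr − 4×530.00 Cr = 4,201.00 Cr
  478.80 Cr + 16.47% × (4,201.00 Cr − 4,000.00 Cr) = 478.80 Cr + 16.47% × 201.00 Cr = 511.90 Cr
Territorial Income Tax (Class 2): taxable = 6,321.00 Cr − 4×530.00 Cr = 4,201.00 Cr
  480.00 Cr + 15.3% × (4,201.00 Cr − 4,000.00 Cr) = 480.00 Cr + 15.3% × 201.00 Cr = 510.75 Cr
Difference: |511.90 Cr − 510.75 Cr| = 1.15 Cr (higher under Class 1)

1.15 Cr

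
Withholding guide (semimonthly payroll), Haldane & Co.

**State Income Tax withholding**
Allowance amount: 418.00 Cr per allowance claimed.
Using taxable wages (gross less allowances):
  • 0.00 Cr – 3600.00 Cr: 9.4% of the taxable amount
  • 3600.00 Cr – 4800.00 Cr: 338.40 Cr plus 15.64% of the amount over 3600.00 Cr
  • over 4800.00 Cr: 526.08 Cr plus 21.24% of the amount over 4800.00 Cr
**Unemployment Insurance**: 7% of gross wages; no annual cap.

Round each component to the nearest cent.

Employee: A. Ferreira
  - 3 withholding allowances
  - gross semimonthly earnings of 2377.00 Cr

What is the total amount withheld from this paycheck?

State Income Tax: taxable = 2377.00 Cr − 3×418.00 Cr = 1123.00 Cr
  9.4% × 1123.00 Cr = 105.56 Cr
Unemployment Insurance: 7% × 2377.00 Cr = 166.39 Cr
Total: 105.56 Cr + 166.39 Cr = 271.95 Cr

271.95 Cr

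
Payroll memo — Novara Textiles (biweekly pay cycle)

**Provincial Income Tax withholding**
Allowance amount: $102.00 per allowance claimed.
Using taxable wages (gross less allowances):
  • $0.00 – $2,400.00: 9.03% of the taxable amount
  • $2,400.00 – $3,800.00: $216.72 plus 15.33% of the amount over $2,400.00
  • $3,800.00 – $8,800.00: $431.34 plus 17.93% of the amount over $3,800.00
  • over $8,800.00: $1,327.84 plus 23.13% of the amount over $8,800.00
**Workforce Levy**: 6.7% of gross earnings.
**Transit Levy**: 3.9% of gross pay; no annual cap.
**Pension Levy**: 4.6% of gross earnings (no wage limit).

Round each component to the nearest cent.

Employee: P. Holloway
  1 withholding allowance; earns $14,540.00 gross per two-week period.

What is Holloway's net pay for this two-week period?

$9,698.01

Provincial Income Tax: taxable = $14,540.00 − 1×$102.00 = $14,438.00
  $1,327.84 + 23.13% × ($14,438.00 − $8,800.00) = $1,327.84 + 23.13% × $5,638.00 = $2,631.91
Workforce Levy: 6.7% × $14,540.00 = $974.18
Transit Levy: 3.9% × $14,540.00 = $567.06
Pension Levy: 4.6% × $14,540.00 = $668.84
Total withheld: $2,631.91 + $974.18 + $567.06 + $668.84 = $4,841.99
Net pay: $14,540.00 − $4,841.99 = $9,698.01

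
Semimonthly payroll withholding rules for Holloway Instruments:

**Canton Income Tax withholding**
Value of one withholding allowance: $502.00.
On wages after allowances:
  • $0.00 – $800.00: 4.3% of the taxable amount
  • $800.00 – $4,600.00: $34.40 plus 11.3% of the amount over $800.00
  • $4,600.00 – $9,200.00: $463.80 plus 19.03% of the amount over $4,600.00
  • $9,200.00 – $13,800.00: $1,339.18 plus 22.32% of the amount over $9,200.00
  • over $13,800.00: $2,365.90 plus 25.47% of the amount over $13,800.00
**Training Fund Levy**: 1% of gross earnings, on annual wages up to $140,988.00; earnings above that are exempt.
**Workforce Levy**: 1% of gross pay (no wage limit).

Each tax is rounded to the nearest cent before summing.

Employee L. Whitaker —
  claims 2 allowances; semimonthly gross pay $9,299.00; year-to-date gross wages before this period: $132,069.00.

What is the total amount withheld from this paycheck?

$1,349.14

Canton Income Tax: taxable = $9,299.00 − 2×$502.00 = $8,295.00
  $463.80 + 19.03% × ($8,295.00 − $4,600.00) = $463.80 + 19.03% × $3,695.00 = $1,166.96
Training Fund Levy: cap $140,988.00 − YTD $132,069.00 = $8,919.00 subject; 1% × $8,919.00 = $89.19
Workforce Levy: 1% × $9,299.00 = $92.99
Total: $1,166.96 + $89.19 + $92.99 = $1,349.14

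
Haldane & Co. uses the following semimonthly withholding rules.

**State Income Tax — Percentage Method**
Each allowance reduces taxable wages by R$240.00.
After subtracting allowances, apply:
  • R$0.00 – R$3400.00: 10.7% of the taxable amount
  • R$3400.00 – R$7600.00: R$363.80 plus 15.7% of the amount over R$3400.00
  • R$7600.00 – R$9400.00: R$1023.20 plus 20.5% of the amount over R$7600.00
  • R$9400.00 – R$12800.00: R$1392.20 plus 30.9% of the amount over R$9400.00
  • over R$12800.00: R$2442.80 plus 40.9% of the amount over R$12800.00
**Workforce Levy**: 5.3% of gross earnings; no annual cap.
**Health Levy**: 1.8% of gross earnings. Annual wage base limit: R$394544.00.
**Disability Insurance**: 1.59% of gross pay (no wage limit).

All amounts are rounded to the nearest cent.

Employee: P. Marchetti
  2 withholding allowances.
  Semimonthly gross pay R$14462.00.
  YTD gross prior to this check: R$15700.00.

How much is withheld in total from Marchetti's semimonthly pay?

R$4183.00

State Income Tax: taxable = R$14462.00 − 2×R$240.00 = R$13982.00
  R$2442.80 + 40.9% × (R$13982.00 − R$12800.00) = R$2442.80 + 40.9% × R$1182.00 = R$2926.24
Workforce Levy: 5.3% × R$14462.00 = R$766.49
Health Levy: 1.8% × R$14462.00 = R$260.32
Disability Insurance: 1.59% × R$14462.00 = R$229.95
Total: R$2926.24 + R$766.49 + R$260.32 + R$229.95 = R$4183.00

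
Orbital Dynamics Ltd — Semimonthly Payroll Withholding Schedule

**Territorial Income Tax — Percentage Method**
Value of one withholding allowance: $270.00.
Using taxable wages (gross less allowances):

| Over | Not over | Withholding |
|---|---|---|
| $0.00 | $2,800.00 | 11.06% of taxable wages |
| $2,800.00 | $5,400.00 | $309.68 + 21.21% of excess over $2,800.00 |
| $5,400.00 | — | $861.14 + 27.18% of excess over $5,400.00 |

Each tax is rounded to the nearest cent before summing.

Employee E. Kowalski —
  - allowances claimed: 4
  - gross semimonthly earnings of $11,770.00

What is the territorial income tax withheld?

Territorial Income Tax: taxable = $11,770.00 − 4×$270.00 = $10,690.00
  $861.14 + 27.18% × ($10,690.00 − $5,400.00) = $861.14 + 27.18% × $5,290.00 = $2,298.96

$2,298.96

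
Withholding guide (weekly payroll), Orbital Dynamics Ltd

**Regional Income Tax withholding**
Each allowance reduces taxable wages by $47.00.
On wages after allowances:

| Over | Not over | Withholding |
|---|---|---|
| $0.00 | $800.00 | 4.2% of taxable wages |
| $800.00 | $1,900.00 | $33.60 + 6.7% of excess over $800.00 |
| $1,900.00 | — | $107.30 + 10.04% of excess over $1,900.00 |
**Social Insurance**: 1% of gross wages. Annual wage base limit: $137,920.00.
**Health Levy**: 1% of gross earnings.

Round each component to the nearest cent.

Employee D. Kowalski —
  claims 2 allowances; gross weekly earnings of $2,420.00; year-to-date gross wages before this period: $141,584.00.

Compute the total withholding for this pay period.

$174.27

Regional Income Tax: taxable = $2,420.00 − 2×$47.00 = $2,326.00
  $107.30 + 10.04% × ($2,326.00 − $1,900.00) = $107.30 + 10.04% × $426.00 = $150.07
Social Insurance: YTD $141,584.00 ≥ cap $137,920.00 → $0.00
Health Levy: 1% × $2,420.00 = $24.20
Total: $150.07 + $0.00 + $24.20 = $174.27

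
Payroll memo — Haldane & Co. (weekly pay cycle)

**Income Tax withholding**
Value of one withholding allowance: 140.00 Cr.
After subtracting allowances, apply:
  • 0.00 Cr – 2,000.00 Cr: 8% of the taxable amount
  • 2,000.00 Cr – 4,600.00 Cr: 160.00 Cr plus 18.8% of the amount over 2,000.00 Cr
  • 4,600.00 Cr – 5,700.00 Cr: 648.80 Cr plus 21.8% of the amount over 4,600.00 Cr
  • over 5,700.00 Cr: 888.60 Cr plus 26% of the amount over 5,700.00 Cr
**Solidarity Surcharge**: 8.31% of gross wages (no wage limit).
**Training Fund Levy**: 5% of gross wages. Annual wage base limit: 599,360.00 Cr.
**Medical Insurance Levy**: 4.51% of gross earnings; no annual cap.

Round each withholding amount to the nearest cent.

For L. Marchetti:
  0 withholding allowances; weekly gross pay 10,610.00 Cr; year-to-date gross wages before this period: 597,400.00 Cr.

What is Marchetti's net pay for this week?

Income Tax: taxable = 10,610.00 Cr
  888.60 Cr + 26% × (10,610.00 Cr − 5,700.00 Cr) = 888.60 Cr + 26% × 4,910.00 Cr = 2,165.20 Cr
Solidarity Surcharge: 8.31% × 10,610.00 Cr = 881.69 Cr
Training Fund Levy: cap 599,360.00 Cr − YTD 597,400.00 Cr = 1,960.00 Cr subject; 5% × 1,960.00 Cr = 98.00 Cr
Medical Insurance Levy: 4.51% × 10,610.00 Cr = 478.51 Cr
Total withheld: 2,165.20 Cr + 881.69 Cr + 98.00 Cr + 478.51 Cr = 3,623.40 Cr
Net pay: 10,610.00 Cr − 3,623.40 Cr = 6,986.60 Cr

6,986.60 Cr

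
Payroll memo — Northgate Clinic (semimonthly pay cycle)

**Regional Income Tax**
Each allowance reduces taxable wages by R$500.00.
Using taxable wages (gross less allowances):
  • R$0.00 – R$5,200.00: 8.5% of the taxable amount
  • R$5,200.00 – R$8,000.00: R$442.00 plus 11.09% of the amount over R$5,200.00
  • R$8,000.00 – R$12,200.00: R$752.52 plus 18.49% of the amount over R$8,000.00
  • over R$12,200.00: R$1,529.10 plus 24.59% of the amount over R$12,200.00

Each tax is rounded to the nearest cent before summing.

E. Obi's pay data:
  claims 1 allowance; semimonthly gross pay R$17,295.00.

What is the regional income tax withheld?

Regional Income Tax: taxable = R$17,295.00 − 1×R$500.00 = R$16,795.00
  R$1,529.10 + 24.59% × (R$16,795.00 − R$12,200.00) = R$1,529.10 + 24.59% × R$4,595.00 = R$2,659.01

R$2,659.01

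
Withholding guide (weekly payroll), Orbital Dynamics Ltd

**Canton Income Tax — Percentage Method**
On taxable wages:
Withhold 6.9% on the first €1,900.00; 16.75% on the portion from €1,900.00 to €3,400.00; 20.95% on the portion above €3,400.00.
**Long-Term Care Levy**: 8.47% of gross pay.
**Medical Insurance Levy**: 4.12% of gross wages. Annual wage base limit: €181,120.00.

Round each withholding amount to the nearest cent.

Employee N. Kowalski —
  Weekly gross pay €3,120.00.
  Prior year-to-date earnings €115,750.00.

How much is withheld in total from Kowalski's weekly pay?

€728.25

Canton Income Tax: taxable = €3,120.00
  €131.10 + 16.75% × (€3,120.00 − €1,900.00) = €131.10 + 16.75% × €1,220.00 = €335.45
Long-Term Care Levy: 8.47% × €3,120.00 = €264.26
Medical Insurance Levy: 4.12% × €3,120.00 = €128.54
Total: €335.45 + €264.26 + €128.54 = €728.25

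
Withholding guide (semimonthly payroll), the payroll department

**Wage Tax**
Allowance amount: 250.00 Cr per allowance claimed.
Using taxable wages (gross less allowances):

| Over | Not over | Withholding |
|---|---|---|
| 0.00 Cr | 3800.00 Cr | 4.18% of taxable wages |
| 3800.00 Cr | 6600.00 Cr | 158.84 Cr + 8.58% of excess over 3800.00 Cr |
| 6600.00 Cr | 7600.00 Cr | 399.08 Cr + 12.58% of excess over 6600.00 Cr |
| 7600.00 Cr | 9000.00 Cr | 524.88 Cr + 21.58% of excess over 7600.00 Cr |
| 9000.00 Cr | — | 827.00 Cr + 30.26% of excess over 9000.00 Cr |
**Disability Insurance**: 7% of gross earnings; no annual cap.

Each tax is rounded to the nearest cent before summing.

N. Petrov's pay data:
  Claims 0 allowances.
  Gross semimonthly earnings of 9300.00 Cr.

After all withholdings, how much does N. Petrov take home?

7731.22 Cr

Wage Tax: taxable = 9300.00 Cr
  827.00 Cr + 30.26% × (9300.00 Cr − 9000.00 Cr) = 827.00 Cr + 30.26% × 300.00 Cr = 917.78 Cr
Disability Insurance: 7% × 9300.00 Cr = 651.00 Cr
Total withheld: 917.78 Cr + 651.00 Cr = 1568.78 Cr
Net pay: 9300.00 Cr − 1568.78 Cr = 7731.22 Cr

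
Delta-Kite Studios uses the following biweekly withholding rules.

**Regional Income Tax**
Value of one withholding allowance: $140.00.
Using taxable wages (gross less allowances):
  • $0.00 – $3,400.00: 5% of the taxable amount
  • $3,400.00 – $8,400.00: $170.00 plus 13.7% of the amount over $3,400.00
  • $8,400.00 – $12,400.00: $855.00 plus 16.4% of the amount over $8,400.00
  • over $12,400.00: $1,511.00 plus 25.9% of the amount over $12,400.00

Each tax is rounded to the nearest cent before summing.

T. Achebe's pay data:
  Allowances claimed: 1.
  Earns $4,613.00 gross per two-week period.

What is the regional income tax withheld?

$317.00

Regional Income Tax: taxable = $4,613.00 − 1×$140.00 = $4,473.00
  $170.00 + 13.7% × ($4,473.00 − $3,400.00) = $170.00 + 13.7% × $1,073.00 = $317.00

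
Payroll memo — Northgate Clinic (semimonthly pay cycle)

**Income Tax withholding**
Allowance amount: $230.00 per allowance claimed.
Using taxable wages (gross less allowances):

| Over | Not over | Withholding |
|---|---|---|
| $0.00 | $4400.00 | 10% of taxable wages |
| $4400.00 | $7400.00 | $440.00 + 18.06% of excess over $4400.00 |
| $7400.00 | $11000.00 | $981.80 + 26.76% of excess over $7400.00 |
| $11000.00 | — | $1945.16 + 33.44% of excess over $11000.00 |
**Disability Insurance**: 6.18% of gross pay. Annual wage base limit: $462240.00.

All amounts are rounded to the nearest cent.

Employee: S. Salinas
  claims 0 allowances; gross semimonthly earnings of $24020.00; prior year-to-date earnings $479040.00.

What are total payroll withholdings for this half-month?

$6299.05

Income Tax: taxable = $24020.00
  $1945.16 + 33.44% × ($24020.00 − $11000.00) = $1945.16 + 33.44% × $13020.00 = $6299.05
Disability Insurance: YTD $479040.00 ≥ cap $462240.00 → $0.00
Total: $6299.05 + $0.00 = $6299.05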